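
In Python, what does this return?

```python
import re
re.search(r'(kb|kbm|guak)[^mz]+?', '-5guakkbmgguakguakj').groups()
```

`re.search` scans for the first position where the pattern succeeds.
The match spans [2:7] → 'guakk'.
Captured: group 1 = 'guak'.

('guak',)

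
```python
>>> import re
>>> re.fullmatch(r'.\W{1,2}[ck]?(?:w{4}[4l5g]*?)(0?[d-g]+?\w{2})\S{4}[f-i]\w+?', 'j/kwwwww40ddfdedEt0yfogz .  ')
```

None

This matches any character, then 1 to 2 of a non-word character; then optionally one of [ck]; then exactly 4 of the literal 'w', then zero or more of one of [4l5g] (lazy) (non-capturing group); then optionally the literal '0', then one or more of a character in [d-g] (lazy), then exactly 2 of a word character (captured); then exactly 4 of a non-whitespace character, then a character in [f-i], then one or more of a word character (lazy).
For `fullmatch`, every character of the input must be accounted for by the pattern.
Here there's no way to consume every character, so the call returns None.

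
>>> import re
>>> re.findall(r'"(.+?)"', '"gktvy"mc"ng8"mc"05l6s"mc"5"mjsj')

['gktvy', 'ng8', '05l6s', '5']

Lazy quantifiers expand one character at a time until the remainder of the pattern can match.
Scanning left to right: at [0:7] match '"gktvy"', group 1 = 'gktvy'; at [9:14] match '"ng8"', group 1 = 'ng8'; at [16:23] match '"05l6s"', group 1 = '05l6s'; at [25:28] match '"5"', group 1 = '5'.
Because there's exactly one group, `findall` drops the full match and keeps group 1 from each hit.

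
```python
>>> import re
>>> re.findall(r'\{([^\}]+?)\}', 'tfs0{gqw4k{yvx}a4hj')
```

['gqw4k{yvx']

Because there's exactly one group, `findall` drops the full match and keeps group 1 from the one hit.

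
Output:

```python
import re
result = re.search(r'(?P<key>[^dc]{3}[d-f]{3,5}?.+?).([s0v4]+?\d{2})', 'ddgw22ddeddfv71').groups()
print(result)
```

The pattern matches exactly 3 of any character except [dc], then 3 to 5 of a character in [d-f] (lazy), then one or more of any character (lazy) (captured as 'key'); then any character; then one or more of one of [s0v4] (lazy), then exactly 2 of a digit (captured).
Unlike `match`, `search` isn't anchored — it looks for the pattern anywhere in the string.
The match spans [3:15] → 'w22ddeddfv71'.
Captured: group 1 = 'w22ddedd', group 2 = 'v71'.

('w22ddedd', 'v71')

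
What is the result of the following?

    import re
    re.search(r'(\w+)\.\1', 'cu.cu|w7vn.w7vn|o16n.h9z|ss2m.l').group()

'cu.cu'

A backreference is literal: `\1` must see the identical characters the first group matched.
`search` walks the string left to right and returns the first match it finds.
The match spans [0:5] → 'cu.cu'.
Captured: group 1 = 'cu'.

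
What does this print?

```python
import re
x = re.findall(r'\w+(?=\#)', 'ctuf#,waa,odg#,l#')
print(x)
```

['ctuf', 'odg', 'l']

Because the assertion is zero-width, the text it checks is not consumed and won't appear in the result.
With no groups in the pattern, `findall` gives back each whole match — 3 here.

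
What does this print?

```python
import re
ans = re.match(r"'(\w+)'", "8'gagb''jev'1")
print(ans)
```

None

`re.match` won't scan ahead — the pattern has to work from the very first character.
Here position 0 doesn't satisfy it, so the call returns None.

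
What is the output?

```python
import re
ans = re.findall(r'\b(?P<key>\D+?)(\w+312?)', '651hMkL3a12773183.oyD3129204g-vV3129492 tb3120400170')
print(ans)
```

[('.', 'oyD312'), ('-', 'vV312'), (' ', 'tb312')]

The pattern matches a word boundary (`\b`, zero-width); then one or more of a non-digit (lazy) (captured as 'key'); then one or more of a word character, then the literal '31', then optionally a literal '2' (captured).
Walking the string: at [17:24] match '.oyD312', groups = ('.', 'oyD312'); at [29:35] match '-vV312', groups = ('-', 'vV312'); at [39:45] match ' tb312', groups = (' ', 'tb312').
2 groups means each result is a tuple of 2 captured strings — 3 here.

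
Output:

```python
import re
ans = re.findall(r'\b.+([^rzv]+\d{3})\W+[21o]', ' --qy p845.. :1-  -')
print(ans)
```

This matches a word boundary (`\b`, zero-width); then one or more of any character; then one or more of any character except [rzv], then exactly 3 of a digit (captured); then one or more of a non-word character, then one of [21o].
Walking the string: at [3:15] match 'qy p845.. :1', group 1 = 'p845'.
`findall` collects group 1 from the one match (1 total).

['p845']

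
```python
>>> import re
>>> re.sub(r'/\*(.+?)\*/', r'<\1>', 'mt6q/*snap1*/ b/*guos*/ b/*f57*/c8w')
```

A non-greedy quantifier consumes as few characters as it can — just enough that the remainder of the pattern still matches from where it stops; whatever follows it matches normally.
Matches: at [4:13] → '/*snap1*/'; at [15:23] → '/*guos*/'; at [25:32] → '/*f57*/'.
`\1` in the replacement pulls in group 1's text for each match.

'mt6q<snap1> b<guos> b<f57>c8w'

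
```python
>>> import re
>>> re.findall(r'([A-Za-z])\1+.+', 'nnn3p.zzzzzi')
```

['n']

After group 1 captures some text, `\1` only succeeds where that same text appears again.
Matches: at [0:12] match 'nnn3p.zzzzzi', group 1 = 'n'.
With a single group, `findall` returns only what that group captured — 1 item.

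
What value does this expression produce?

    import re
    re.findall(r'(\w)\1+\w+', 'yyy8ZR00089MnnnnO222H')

['y']

`\1` has to match the exact text group 1 already captured.
One capturing group, so `findall` returns just the captured substring from the one match — 1 in all.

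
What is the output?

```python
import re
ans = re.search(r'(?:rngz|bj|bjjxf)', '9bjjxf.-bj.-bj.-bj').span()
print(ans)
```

Alternation tries branches left to right and keeps the first one that lets the overall match succeed at that position.
The match spans [1:3] → 'bj'.

(1, 3)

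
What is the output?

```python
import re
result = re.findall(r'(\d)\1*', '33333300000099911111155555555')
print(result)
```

['3', '0', '9', '1', '5']

After group 1 captures some text, `\1` only succeeds where that same text appears again.
Because there's exactly one group, `findall` drops the full match and keeps group 1 from each hit.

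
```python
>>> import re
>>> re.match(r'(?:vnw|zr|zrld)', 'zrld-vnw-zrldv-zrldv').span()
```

(0, 2)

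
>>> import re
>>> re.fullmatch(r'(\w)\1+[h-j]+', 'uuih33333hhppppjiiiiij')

`fullmatch` succeeds only if the pattern covers the string from start to end.
Here the pattern can't cover the whole string, so the call returns None.

None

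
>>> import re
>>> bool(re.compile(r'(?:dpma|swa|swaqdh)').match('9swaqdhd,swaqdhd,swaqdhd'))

False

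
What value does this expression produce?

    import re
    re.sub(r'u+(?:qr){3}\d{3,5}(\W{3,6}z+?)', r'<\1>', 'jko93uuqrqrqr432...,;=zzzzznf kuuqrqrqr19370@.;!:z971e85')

The pattern matches one or more of the literal 'u', then the literal 'qr' repeated 3 times, then 3 to 5 of a digit; then 3 to 6 of a non-word character, then one or more of the literal 'z' (lazy) (captured).
Matches: at [5:23] → 'uuqrqrqr432...,;=z'; at [31:50] → 'uuqrqrqr19370@.;!:z'.
Each match is replaced using the text its own group 1 captured.

'jko93<...,;=z>zzzznf k<@.;!:z>971e85'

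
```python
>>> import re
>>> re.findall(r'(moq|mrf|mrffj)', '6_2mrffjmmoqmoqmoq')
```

Alternation tries branches left to right and keeps the first one that lets the overall match succeed at that position.
Scanning left to right: at [3:6] match 'mrf', group 1 = 'mrf'; at [9:12] match 'moq', group 1 = 'moq'; at [12:15] match 'moq', group 1 = 'moq'; at [15:18] match 'moq', group 1 = 'moq'.
Because there's exactly one group, `findall` drops the full match and keeps group 1 from each hit.

['mrf', 'moq', 'moq', 'moq']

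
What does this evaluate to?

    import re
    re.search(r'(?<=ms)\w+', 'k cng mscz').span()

The `(?=…)`/`(?<=…)` assertion just peeks at neighbouring text; it doesn't advance the match position.
The match spans [8:10] → 'cz'.

(8, 10)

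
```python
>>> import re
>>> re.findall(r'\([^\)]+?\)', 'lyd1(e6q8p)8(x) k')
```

Since nothing is captured, `findall` lists the 2 matched substrings directly.

['(e6q8p)', '(x)']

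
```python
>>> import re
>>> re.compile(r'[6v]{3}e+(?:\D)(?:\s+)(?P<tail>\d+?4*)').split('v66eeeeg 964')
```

The pattern matches exactly 3 of one of [6v], then one or more of the literal 'e'; then a non-digit (non-capturing group); then one or more of whitespace (non-capturing group); then one or more of a digit (lazy), then zero or more of the literal '4' (captured as 'tail').
With the lazy modifier that quantifier settles for the fewest repetitions that let the rest of the pattern succeed (the atoms after it are unaffected and can still be greedy).
Matches to split on: at [0:10] → 'v66eeeeg 9'.
With a capturing group present, the delimiter's captured portion is kept in the result list.

['', '9', '64']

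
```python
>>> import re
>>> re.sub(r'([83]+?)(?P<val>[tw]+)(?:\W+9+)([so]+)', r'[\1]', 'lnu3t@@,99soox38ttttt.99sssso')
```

'lnu[3]x[38]'

This matches one or more of one of [83] (lazy) (captured); then one or more of one of [tw] (captured as 'val'); then one or more of a non-word character, then one or more of the literal '9' (non-capturing group); then one or more of one of [so] (captured).
Matches: at [3:13] → '3t@@,99soo'; at [14:29] → '38ttttt.99sssso'.
Each match is replaced using the text its own group 1 captured.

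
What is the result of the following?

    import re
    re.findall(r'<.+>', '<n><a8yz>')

`findall` yields the raw match text (1 of them) because the pattern has no groups.

['<n><a8yz>']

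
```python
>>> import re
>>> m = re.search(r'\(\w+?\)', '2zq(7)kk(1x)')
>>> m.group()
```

'(7)'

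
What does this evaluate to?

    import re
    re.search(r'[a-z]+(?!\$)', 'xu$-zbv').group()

'x'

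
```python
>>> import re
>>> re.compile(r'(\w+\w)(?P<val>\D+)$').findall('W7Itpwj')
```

[('W7Itpw', 'j')]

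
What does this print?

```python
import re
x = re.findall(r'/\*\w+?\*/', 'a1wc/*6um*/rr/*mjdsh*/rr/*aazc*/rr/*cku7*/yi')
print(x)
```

Scanning left to right: at [4:11] → '/*6um*/'; at [13:22] → '/*mjdsh*/'; at [24:32] → '/*aazc*/'; at [34:42] → '/*cku7*/'.
Since nothing is captured, `findall` lists the 4 matched substrings directly.

['/*6um*/', '/*mjdsh*/', '/*aazc*/', '/*cku7*/']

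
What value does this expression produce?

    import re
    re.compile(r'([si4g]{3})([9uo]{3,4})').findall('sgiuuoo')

The pattern matches exactly 3 of one of [si4g] (captured); then 3 to 4 of one of [9uo] (captured).
Walking the string: at [0:7] match 'sgiuuoo', groups = ('sgi', 'uuoo').
With 2 capturing groups, `findall` returns a 2-tuple per match.

[('sgi', 'uuoo')]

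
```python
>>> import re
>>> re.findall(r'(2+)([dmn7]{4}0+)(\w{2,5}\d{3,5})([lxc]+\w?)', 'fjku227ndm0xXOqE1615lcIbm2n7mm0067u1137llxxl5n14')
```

[('22', '7ndm0', 'xXOqE1615', 'lcI'), ('2', 'n7mm00', '67u1137', 'llxxl5')]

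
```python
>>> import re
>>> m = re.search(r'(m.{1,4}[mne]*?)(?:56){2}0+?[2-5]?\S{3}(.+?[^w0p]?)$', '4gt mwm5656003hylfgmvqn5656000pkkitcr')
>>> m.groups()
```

('mwm', 'ylfgmvqn5656000pkkitcr')

The pattern matches a literal 'm', then 1 to 4 of any character, then zero or more of one of [mne] (lazy) (captured); then the literal '56' repeated 2 times, then one or more of the literal '0' (lazy); then optionally a character in [2-5], then exactly 3 of a non-whitespace character; then one or more of any character (lazy), then optionally any character except [w0p] (captured); then anchored at the end.
A `+?`/`*?`/`{m,n}?` starts at its minimum and grows only as far as needed for what follows to match.
`re.search` tries every starting position until one works.
The match spans [4:37] → 'mwm5656003hylfgmvqn5656000pkkitcr'.
Captured: group 1 = 'mwm', group 2 = 'ylfgmvqn5656000pkkitcr'.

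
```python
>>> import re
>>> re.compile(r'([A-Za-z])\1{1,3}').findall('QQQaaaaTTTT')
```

A backreference is literal: `\1` must see the identical characters the first group matched.
Scanning left to right: at [0:3] match 'QQQ', group 1 = 'Q'; at [3:7] match 'aaaa', group 1 = 'a'; at [7:11] match 'TTTT', group 1 = 'T'.
Because there's exactly one group, `findall` drops the full match and keeps group 1 from each hit.

['Q', 'a', 'T']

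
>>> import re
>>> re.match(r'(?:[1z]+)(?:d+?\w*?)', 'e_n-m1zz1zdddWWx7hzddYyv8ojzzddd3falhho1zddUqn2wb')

With `match`, the pattern is implicitly anchored at the beginning.
Here the string doesn't start with a match, so the call returns None.

None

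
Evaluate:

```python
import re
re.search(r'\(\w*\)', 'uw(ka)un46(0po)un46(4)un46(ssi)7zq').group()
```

'(ka)'

`re.search` scans for the first position where the pattern succeeds.
The match spans [2:6] → '(ka)'.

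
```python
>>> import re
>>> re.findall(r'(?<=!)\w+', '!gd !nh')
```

Because the assertion is zero-width, the text it checks is not consumed and won't appear in the result.
No capturing groups, so `findall` returns the 2 full match strings.

['gd', 'nh']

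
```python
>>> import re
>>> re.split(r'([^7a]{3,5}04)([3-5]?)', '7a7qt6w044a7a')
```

['7a7', 'qt6w04', '4', 'a7a']

Pattern: 3 to 5 of any character except [7a], then the literal '04' (captured); then optionally a character in [3-5] (captured).
Because the pattern has a capturing group, `split` also inserts each captured text between the pieces.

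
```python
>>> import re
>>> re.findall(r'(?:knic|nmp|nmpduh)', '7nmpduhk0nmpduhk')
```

Alternation isn't longest-match — the leftmost alternative that fits at this position is chosen.
Matches: at [1:4] → 'nmp'; at [9:12] → 'nmp'.
`findall` yields the raw match text (2 of them) because the pattern has no groups.

['nmp', 'nmp']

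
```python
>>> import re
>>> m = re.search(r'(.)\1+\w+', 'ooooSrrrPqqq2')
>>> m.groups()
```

('o',)

The match spans [0:13] → 'ooooSrrrPqqq2'.
Captured: group 1 = 'o'.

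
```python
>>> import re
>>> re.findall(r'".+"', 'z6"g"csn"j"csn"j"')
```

['"g"csn"j"csn"j"']

Scanning left to right: at [2:17] → '"g"csn"j"csn"j"'.
`findall` yields the raw match text (1 of them) because the pattern has no groups.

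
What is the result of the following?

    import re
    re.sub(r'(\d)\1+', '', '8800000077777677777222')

'6'

After group 1 captures some text, `\1` only succeeds where that same text appears again.
`sub` substitutes '' at each match site.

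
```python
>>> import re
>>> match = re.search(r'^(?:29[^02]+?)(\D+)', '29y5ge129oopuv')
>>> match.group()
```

'29y5ge'

This matches anchored at the start of the string; then the literal '29', then one or more of any character except [02] (lazy) (non-capturing group); then one or more of a non-digit (captured).
`re.search` scans for the first position where the pattern succeeds.
The match spans [0:6] → '29y5ge'.
Captured: group 1 = 'ge'.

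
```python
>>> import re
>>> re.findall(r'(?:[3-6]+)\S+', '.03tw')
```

This matches one or more of a character in [3-6] (non-capturing group); then one or more of a non-whitespace character.
Since nothing is captured, `findall` lists the 1 matched substring directly.

['3tw']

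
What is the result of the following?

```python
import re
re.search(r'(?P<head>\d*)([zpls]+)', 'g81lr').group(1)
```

This matches zero or more of a digit (captured as 'head'); then one or more of one of [zpls] (captured).
`re.search` tries every starting position until one works.
The match spans [1:4] → '81l'.
Captured: group 1 = '81', group 2 = 'l'.

'81'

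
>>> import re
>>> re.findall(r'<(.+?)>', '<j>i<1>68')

['j', '1']

Lazy quantifiers expand one character at a time until the remainder of the pattern can match.
Matches: at [0:3] match '<j>', group 1 = 'j'; at [4:7] match '<1>', group 1 = '1'.
With a single group, `findall` returns only what that group captured — 2 items.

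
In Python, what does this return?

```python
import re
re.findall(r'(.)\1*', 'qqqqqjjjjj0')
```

`\1` is not a pattern — it's the concrete string captured by group 1, re-applied verbatim.
Walking the string: at [0:5] match 'qqqqq', group 1 = 'q'; at [5:10] match 'jjjjj', group 1 = 'j'; at [10:11] match '0', group 1 = '0'.
One capturing group, so `findall` returns just the captured substring from each match — 3 in all.

['q', 'j', '0']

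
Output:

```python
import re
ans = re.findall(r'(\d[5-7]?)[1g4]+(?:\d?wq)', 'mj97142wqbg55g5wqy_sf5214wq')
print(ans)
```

This matches a digit, then optionally a character in [5-7] (captured); then one or more of one of [1g4]; then optionally a digit, then the literal 'wq' (non-capturing group).
Walking the string: at [2:9] match '97142wq', group 1 = '97'; at [11:17] match '55g5wq', group 1 = '55'; at [22:27] match '214wq', group 1 = '2'.
`findall` collects group 1 from each match (3 total).

['97', '55', '2']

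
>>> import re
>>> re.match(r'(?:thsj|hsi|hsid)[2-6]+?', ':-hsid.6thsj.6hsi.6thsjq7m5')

With `match`, the pattern is implicitly anchored at the beginning.
Here the string doesn't start with a match, so the call returns None.

None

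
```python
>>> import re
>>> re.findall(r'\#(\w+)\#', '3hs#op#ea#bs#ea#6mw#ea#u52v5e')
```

['op', 'bs', '6mw']

Matches: at [3:7] match '#op#', group 1 = 'op'; at [9:13] match '#bs#', group 1 = 'bs'; at [15:20] match '#6mw#', group 1 = '6mw'.
`findall` collects group 1 from each match (3 total).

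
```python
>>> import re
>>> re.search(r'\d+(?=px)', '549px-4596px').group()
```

Lookahead/lookbehind check context without consuming it, so the matched span excludes the asserted characters.
The match spans [0:3] → '549'.

'549'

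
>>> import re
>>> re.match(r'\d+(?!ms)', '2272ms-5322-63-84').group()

'227'

The negative lookaround is zero-width — it rules out positions where the adjacent text would match, without consuming anything.
`match` is anchored at position 0; if the pattern doesn't fit there, it returns None.
The match spans [0:3] → '227'.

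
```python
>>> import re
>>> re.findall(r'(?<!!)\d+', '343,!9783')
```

['343', '783']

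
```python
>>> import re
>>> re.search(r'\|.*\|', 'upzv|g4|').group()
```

`search` walks the string left to right and returns the first match it finds.
The match spans [4:8] → '|g4|'.

'|g4|'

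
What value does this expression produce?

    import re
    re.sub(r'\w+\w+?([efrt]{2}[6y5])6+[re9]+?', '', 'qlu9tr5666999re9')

'99re9'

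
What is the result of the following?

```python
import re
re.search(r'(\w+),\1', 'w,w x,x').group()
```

'w,w'

After group 1 captures some text, `\1` only succeeds where that same text appears again.
The match spans [0:3] → 'w,w'.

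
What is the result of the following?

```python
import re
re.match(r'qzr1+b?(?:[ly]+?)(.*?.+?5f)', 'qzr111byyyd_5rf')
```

None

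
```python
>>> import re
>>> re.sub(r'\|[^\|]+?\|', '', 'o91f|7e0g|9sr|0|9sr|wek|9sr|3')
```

Matches: at [4:10] → '|7e0g|'; at [13:16] → '|0|'; at [19:24] → '|wek|'.
Each match is replaced by ''.

'o91f9sr9sr9sr|3'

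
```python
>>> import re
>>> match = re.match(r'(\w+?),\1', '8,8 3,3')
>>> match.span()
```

(0, 3)

After group 1 captures some text, `\1` only succeeds where that same text appears again.
`re.match` won't scan ahead — the pattern has to work from the very first character.
The match spans [0:3] → '8,8'.
Captured: group 1 = '8'.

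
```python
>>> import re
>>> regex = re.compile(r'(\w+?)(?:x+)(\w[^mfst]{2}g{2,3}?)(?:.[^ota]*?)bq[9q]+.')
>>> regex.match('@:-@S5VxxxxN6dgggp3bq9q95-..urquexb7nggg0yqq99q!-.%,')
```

This matches one or more of a word character (lazy) (captured); then one or more of a literal 'x' (non-capturing group); then a word character, then exactly 2 of any character except [mfst], then 2 to 3 of the literal 'g' (lazy) (captured); then any character, then zero or more of any character except [ota] (lazy) (non-capturing group); then the literal 'bq', then one or more of one of [9q], then any character.
With `match`, the pattern is implicitly anchored at the beginning.
Here the string doesn't start with a match, so the call returns None.

None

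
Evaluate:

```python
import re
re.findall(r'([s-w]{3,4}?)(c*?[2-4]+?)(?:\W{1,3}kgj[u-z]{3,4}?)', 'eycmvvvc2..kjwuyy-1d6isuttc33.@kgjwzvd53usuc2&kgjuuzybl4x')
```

[('sutt', 'c33'), ('usu', 'c2')]

2 groups means each result is a tuple of 2 captured strings — 2 here.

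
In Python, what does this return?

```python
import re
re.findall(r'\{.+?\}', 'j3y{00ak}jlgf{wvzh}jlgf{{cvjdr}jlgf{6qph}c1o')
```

A non-greedy quantifier consumes as few characters as it can — just enough that the remainder of the pattern still matches from where it stops; whatever follows it matches normally.
Walking the string: at [3:9] → '{00ak}'; at [13:19] → '{wvzh}'; at [23:31] → '{{cvjdr}'; at [35:41] → '{6qph}'.
With no groups in the pattern, `findall` gives back each whole match — 4 here.

['{00ak}', '{wvzh}', '{{cvjdr}', '{6qph}']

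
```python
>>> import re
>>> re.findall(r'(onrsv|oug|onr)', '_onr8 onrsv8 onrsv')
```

Branches in `(...|...)` are attempted left-to-right; the first branch that allows the whole pattern to succeed is taken.
Matches: at [1:4] match 'onr', group 1 = 'onr'; at [6:11] match 'onrsv', group 1 = 'onrsv'; at [13:18] match 'onrsv', group 1 = 'onrsv'.
One capturing group, so `findall` returns just the captured substring from each match — 3 in all.

['onr', 'onrsv', 'onrsv']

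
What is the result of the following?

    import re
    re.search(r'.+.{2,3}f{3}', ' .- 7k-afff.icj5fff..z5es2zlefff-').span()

(0, 32)

This matches one or more of any character; then 2 to 3 of any character, then exactly 3 of a literal 'f'.
The match spans [0:32] → ' .- 7k-afff.icj5fff..z5es2zlefff'.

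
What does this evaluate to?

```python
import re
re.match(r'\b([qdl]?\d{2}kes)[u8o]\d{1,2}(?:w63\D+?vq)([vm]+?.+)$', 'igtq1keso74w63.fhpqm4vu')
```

None

`re.match` won't scan ahead — the pattern has to work from the very first character.
Here position 0 doesn't satisfy it, so the call returns None.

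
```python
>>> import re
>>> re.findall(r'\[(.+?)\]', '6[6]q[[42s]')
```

['6', '[42s']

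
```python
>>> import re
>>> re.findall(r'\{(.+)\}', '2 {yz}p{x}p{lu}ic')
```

['yz}p{x}p{lu']

Scanning left to right: at [2:15] match '{yz}p{x}p{lu}', group 1 = 'yz}p{x}p{lu'.
One capturing group, so `findall` returns just the captured substring from the one match — 1 in all.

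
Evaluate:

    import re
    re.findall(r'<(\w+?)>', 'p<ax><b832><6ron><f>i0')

['ax', 'b832', '6ron', 'f']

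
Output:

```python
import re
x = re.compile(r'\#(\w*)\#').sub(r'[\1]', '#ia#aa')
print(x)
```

[ia]aa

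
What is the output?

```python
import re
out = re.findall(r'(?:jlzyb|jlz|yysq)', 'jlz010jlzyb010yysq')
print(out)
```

['jlz', 'jlzyb', 'yysq']

The regex engine tests alternatives in the order written; an earlier branch that matches wins even if a later one would match more.
Walking the string: at [0:3] → 'jlz'; at [6:11] → 'jlzyb'; at [14:18] → 'yysq'.
No capturing groups, so `findall` returns the 3 full match strings.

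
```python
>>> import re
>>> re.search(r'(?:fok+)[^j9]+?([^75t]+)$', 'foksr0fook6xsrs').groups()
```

The match spans [0:15] → 'foksr0fook6xsrs'.
Captured: group 1 = 'r0fook6xsrs'.

('r0fook6xsrs',)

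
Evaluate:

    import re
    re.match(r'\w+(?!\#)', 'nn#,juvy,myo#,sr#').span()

The negative lookaround is zero-width — it rules out positions where the adjacent text would match, without consuming anything.
`re.match` only tries the pattern at the start of the string.
The match spans [0:1] → 'n'.

(0, 1)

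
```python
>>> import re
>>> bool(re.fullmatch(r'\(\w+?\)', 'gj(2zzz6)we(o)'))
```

False

`re.fullmatch` requires the pattern to consume the entire string.
Here there's no way to consume every character, so the call returns None, and `bool(None)` is False.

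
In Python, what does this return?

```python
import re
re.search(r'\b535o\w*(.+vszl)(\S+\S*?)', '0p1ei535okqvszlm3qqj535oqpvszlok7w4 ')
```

None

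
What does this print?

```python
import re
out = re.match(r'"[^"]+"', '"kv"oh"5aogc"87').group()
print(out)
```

`re.match` won't scan ahead — the pattern has to work from the very first character.
The match spans [0:4] → '"kv"'.

"kv"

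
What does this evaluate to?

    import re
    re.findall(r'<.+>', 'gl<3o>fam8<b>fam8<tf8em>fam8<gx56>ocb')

Scanning left to right: at [2:34] → '<3o>fam8<b>fam8<tf8em>fam8<gx56>'.
`findall` yields the raw match text (1 of them) because the pattern has no groups.

['<3o>fam8<b>fam8<tf8em>fam8<gx56>']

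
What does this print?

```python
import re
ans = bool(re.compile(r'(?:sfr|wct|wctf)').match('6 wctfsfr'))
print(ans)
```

`match` is anchored at position 0; if the pattern doesn't fit there, it returns None.
Here the pattern fails at index 0, so the call returns None, and `bool(None)` is False.

False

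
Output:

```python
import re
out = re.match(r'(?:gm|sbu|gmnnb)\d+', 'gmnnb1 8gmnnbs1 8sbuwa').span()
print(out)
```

(0, 6)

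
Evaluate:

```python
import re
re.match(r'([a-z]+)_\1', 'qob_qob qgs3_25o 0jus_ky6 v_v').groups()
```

The match spans [0:7] → 'qob_qob'.
Captured: group 1 = 'qob'.

('qob',)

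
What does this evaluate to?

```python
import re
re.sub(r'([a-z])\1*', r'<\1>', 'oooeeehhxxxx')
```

'<o><e><h><x>'

`\1` has to match the exact text group 1 already captured.
Each match is replaced using the text its own group 1 captured.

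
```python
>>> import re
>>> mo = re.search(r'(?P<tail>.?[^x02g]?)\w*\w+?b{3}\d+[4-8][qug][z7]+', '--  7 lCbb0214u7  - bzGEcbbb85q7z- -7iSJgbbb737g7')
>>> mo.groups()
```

('- ',)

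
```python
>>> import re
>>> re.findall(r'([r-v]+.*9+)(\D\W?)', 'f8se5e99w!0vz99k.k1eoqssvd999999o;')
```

Pattern: one or more of a character in [r-v], then zero or more of any character, then one or more of the literal '9' (captured); then a non-digit, then optionally a non-word character (captured).
With 2 capturing groups, `findall` returns a 2-tuple per match.

[('se5e99w!0vz99k.k1eoqssvd999999', 'o;')]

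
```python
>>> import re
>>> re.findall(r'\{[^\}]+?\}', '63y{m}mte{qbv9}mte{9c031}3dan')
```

Walking the string: at [3:6] → '{m}'; at [9:15] → '{qbv9}'; at [18:25] → '{9c031}'.
No capturing groups, so `findall` returns the 3 full match strings.

['{m}', '{qbv9}', '{9c031}']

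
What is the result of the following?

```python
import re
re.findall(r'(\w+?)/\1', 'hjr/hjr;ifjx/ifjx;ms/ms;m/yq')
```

['hjr', 'ifjx', 'ms']

A backreference is literal: `\1` must see the identical characters the first group matched.
Matches: at [0:7] match 'hjr/hjr', group 1 = 'hjr'; at [8:17] match 'ifjx/ifjx', group 1 = 'ifjx'; at [18:23] match 'ms/ms', group 1 = 'ms'.
With a single group, `findall` returns only what that group captured — 3 items.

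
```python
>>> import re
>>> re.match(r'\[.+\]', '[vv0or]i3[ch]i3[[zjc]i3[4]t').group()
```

'[vv0or]i3[ch]i3[[zjc]i3[4]'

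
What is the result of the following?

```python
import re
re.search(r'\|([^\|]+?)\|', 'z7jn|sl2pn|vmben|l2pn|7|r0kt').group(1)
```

'sl2pn'

The match spans [4:11] → '|sl2pn|'.
Captured: group 1 = 'sl2pn'.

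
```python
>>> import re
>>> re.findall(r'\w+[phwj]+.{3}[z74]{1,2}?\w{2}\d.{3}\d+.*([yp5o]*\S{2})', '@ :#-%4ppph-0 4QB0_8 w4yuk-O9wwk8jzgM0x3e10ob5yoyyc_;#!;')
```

This matches one or more of a word character, then one or more of one of [phwj]; then exactly 3 of any character, then 1 to 2 of one of [z74] (lazy), then exactly 2 of a word character; then a digit; then exactly 3 of any character; then one or more of a digit, then zero or more of any character; then zero or more of one of [yp5o], then exactly 2 of a non-whitespace character (captured).
One capturing group, so `findall` returns just the captured substring from the one match — 1 in all.

['!;']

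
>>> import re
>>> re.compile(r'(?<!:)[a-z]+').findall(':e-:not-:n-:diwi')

Because the assertion is negative and zero-width, positions next to the forbidden text are skipped.
Matches: at [5:7] → 'ot'; at [13:16] → 'iwi'.
`findall` yields the raw match text (2 of them) because the pattern has no groups.

['ot', 'iwi']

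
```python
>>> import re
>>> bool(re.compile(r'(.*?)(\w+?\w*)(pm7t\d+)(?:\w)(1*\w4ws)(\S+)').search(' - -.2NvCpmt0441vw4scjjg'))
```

False

Pattern: zero or more of any character (lazy) (captured); then one or more of a word character (lazy), then zero or more of a word character (captured); then the literal 'pm', then the literal '7t', then one or more of a digit (captured); then a word character (non-capturing group); then zero or more of a literal '1', then a word character, then the literal '4ws' (captured); then one or more of a non-whitespace character (captured).
`search` walks the string left to right and returns the first match it finds.
Here the pattern never matches, so the call returns None, and `bool(None)` is False.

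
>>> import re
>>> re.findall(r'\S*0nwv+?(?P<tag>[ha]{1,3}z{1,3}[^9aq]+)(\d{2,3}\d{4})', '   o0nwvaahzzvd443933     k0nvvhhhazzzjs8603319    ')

Multiple groups make `findall` return tuples — one 2-tuple for the one match.

[('aahzzvd', '443933')]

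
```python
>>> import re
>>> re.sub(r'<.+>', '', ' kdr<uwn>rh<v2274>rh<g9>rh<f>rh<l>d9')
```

`sub` substitutes '' at each match site.

' kdrd9'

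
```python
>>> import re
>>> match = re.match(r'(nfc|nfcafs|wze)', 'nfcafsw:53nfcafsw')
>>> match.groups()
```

('nfc',)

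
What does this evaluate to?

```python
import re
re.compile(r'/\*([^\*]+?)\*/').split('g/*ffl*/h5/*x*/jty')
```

['g', 'ffl', 'h5', 'x', 'jty']

Matches to split on: at [1:8] → '/*ffl*/'; at [10:15] → '/*x*/'.
`re.split` interleaves the captured-group text with the surrounding fragments.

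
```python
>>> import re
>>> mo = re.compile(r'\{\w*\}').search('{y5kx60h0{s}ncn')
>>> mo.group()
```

'{s}'

`re.search` tries every starting position until one works.
The match spans [9:12] → '{s}'.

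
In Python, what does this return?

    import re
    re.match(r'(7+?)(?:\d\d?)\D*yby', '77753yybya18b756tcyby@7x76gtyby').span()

(0, 9)

The pattern matches one or more of a literal '7' (lazy) (captured); then a digit, then optionally a digit (non-capturing group); then zero or more of a non-digit, then the literal 'yby'.
`re.match` only tries the pattern at the start of the string.
The match spans [0:9] → '77753yyby'.
Captured: group 1 = '777'.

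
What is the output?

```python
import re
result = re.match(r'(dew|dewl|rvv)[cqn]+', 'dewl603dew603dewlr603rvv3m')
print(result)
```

None

`re.match` only tries the pattern at the start of the string.
Here the string doesn't start with a match, so the call returns None.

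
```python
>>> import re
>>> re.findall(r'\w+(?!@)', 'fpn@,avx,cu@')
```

['fp', 'avx', 'c']

The negative lookaround is zero-width — it rules out positions where the adjacent text would match, without consuming anything.
With no groups in the pattern, `findall` gives back each whole match — 3 here.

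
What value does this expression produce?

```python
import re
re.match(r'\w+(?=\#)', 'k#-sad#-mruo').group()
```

'k'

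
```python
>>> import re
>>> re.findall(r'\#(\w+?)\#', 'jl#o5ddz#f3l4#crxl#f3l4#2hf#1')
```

['o5ddz', 'crxl', '2hf']

Walking the string: at [2:9] match '#o5ddz#', group 1 = 'o5ddz'; at [13:19] match '#crxl#', group 1 = 'crxl'; at [23:28] match '#2hf#', group 1 = '2hf'.
One capturing group, so `findall` returns just the captured substring from each match — 3 in all.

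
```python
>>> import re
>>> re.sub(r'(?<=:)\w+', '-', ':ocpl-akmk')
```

The lookaround is zero-width — it requires the adjacent text to match without consuming it, so the asserted text isn't part of the match.
Matches: at [1:5] → 'ocpl'.
Each match is replaced by '-'.

':--akmk'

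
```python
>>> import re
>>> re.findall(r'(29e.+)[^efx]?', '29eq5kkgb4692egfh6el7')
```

['29eq5kkgb4692egfh6el7']

This matches the literal '29e', then one or more of any character (captured); then optionally any character except [efx].
Matches: at [0:21] match '29eq5kkgb4692egfh6el7', group 1 = '29eq5kkgb4692egfh6el7'.
With a single group, `findall` returns only what that group captured — 1 item.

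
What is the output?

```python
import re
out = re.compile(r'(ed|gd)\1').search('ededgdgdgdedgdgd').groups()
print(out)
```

('ed',)

The match spans [0:4] → 'eded'.
Captured: group 1 = 'ed'.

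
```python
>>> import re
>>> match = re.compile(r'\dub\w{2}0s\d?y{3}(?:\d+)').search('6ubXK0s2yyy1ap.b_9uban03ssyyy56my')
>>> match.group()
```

This matches a digit, then the literal 'ub', then exactly 2 of a word character; then the literal '0s', then optionally a digit, then exactly 3 of a literal 'y'; then one or more of a digit (non-capturing group).
The match spans [0:12] → '6ubXK0s2yyy1'.

'6ubXK0s2yyy1'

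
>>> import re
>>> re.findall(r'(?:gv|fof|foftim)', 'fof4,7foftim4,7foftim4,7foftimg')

['fof', 'fof', 'fof', 'fof']

Alternation tries branches left to right and keeps the first one that lets the overall match succeed at that position.
Matches: at [0:3] → 'fof'; at [6:9] → 'fof'; at [15:18] → 'fof'; at [24:27] → 'fof'.
Since nothing is captured, `findall` lists the 4 matched substrings directly.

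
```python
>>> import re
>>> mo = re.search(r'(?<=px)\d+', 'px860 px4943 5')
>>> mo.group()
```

'860'

The positive lookaround only admits positions where the adjacent text matches; those characters stay outside the span.
`re.search` tries every starting position until one works.
The match spans [2:5] → '860'.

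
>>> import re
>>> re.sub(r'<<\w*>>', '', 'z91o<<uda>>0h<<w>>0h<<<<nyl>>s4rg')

'z91o0h0h<<s4rg'

Matches: at [4:11] → '<<uda>>'; at [13:18] → '<<w>>'; at [22:29] → '<<nyl>>'.
Each match is replaced by ''.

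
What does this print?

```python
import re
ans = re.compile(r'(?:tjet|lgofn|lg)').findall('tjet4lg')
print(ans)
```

Walking the string: at [0:4] → 'tjet'; at [5:7] → 'lg'.
Since nothing is captured, `findall` lists the 2 matched substrings directly.

['tjet', 'lg']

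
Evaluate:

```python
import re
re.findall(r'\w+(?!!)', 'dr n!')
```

['dr']

The negative lookahead/lookbehind blocks any match where the forbidden context is present.
Walking the string: at [0:2] → 'dr'.
With no groups in the pattern, `findall` gives back each whole match — 1 here.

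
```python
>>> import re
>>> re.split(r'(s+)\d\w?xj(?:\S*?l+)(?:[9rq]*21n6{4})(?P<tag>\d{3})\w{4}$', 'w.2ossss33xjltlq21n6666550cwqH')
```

['w.2o', 'ssss', '550', '']

The pattern matches one or more of a literal 's' (captured); then a digit, then optionally a word character, then the literal 'xj'; then zero or more of a non-whitespace character (lazy), then one or more of the literal 'l' (non-capturing group); then zero or more of one of [9rq], then the literal '21n', then exactly 4 of the literal '6' (non-capturing group); then exactly 3 of a digit (captured as 'tag'); then exactly 4 of a word character; then anchored at the end.
Matches to split on: at [4:30] → 'ssss33xjltlq21n6666550cwqH'.
`re.split` interleaves the captured-group text with the surrounding fragments.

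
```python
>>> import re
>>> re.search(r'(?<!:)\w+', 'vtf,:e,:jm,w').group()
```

Because the assertion is negative and zero-width, positions next to the forbidden text are skipped.
The match spans [0:3] → 'vtf'.

'vtf'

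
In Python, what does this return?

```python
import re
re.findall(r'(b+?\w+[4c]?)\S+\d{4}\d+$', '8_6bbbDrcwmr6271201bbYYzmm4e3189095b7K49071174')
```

['bbbDrcwmr6271201bbYYzmm4e3189095b7K49']

The pattern matches one or more of a literal 'b' (lazy), then one or more of a word character, then optionally one of [4c] (captured); then one or more of a non-whitespace character, then exactly 4 of a digit; then one or more of a digit; then anchored at the end.
Matches: at [3:46] match 'bbbDrcwmr6271201bbYYzmm4e3189095b7K49071174', group 1 = 'bbbDrcwmr6271201bbYYzmm4e3189095b7K49'.
One capturing group, so `findall` returns just the captured substring from the one match — 1 in all.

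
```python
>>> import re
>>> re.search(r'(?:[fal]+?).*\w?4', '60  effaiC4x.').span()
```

(5, 11)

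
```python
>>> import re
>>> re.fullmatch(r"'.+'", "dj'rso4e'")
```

None

`re.fullmatch` is like wrapping the pattern in `^…$` (in single-line mode).
Here the pattern can't cover the whole string, so the call returns None.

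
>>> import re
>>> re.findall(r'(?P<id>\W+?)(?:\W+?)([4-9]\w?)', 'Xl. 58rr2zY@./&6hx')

A non-greedy quantifier consumes as few characters as it can — just enough that the remainder of the pattern still matches from where it stops; whatever follows it matches normally.
With 2 capturing groups, `findall` returns a 2-tuple per match.

[('.', '58'), ('@', '6h')]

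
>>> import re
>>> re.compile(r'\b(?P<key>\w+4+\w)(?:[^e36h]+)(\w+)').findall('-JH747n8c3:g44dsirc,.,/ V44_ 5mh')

[('JH747', '3'), ('g44d', 'h')]

This matches a word boundary (`\b`, zero-width); then one or more of a word character, then one or more of the literal '4', then a word character (captured as 'key'); then one or more of any character except [e36h] (non-capturing group); then one or more of a word character (captured).
2 groups means each result is a tuple of 2 captured strings — 2 here.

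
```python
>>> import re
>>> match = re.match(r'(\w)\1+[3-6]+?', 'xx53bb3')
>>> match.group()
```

'xx5'

`match` is anchored at position 0; if the pattern doesn't fit there, it returns None.
The match spans [0:3] → 'xx5'.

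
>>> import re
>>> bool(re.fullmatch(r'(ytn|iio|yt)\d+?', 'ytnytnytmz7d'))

`fullmatch` succeeds only if the pattern covers the string from start to end.
Here the string isn't matched end-to-end, so the call returns None, and `bool(None)` is False.

False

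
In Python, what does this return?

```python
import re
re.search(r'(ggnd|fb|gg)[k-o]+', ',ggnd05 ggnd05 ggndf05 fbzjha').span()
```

(1, 4)

The match spans [1:4] → 'ggn'.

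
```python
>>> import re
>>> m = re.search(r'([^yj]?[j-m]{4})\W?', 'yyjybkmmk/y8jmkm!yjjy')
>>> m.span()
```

This matches optionally any character except [yj], then exactly 4 of a character in [j-m] (captured); then optionally a non-word character.
`re.search` tries every starting position until one works.
The match spans [4:10] → 'bkmmk/'.
Captured: group 1 = 'bkmmk'.

(4, 10)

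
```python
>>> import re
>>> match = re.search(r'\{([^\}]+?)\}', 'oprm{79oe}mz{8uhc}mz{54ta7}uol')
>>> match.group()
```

'{79oe}'

The match spans [4:10] → '{79oe}'.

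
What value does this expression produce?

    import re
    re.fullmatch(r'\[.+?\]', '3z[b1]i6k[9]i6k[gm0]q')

`re.fullmatch` requires the pattern to consume the entire string.
Here the pattern can't cover the whole string, so the call returns None.

None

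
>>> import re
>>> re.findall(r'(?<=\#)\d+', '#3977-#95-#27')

['3977', '95', '27']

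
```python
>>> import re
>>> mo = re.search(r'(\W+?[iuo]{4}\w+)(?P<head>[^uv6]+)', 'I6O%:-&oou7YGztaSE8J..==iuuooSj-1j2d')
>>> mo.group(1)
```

The match spans [20:36] → '..==iuuooSj-1j2d'.
Captured: group 1 = '..==iuuooSj', group 2 = '-1j2d'.

'..==iuuooSj'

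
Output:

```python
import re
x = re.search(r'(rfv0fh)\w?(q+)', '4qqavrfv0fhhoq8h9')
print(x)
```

None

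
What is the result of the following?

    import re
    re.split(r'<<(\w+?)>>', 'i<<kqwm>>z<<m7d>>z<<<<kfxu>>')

['i', 'kqwm', 'z', 'm7d', 'z<<', 'kfxu', '']

Matches to split on: at [1:9] → '<<kqwm>>'; at [10:17] → '<<m7d>>'; at [20:28] → '<<kfxu>>'.
With a capturing group present, the delimiter's captured portion is kept in the result list.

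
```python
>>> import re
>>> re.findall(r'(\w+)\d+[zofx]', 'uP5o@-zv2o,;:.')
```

['uP', 'zv']

With a single group, `findall` returns only what that group captured — 2 items.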